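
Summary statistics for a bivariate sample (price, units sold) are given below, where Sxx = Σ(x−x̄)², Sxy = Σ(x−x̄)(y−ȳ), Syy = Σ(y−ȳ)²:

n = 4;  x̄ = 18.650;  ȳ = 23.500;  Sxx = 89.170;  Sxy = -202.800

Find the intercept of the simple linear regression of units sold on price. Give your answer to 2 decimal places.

b = Sxy/Sxx = -202.8/89.17 = -2.274308
a = ȳ − b·x̄ = 23.5 − (-2.274308)·18.65 = 65.915835

65.92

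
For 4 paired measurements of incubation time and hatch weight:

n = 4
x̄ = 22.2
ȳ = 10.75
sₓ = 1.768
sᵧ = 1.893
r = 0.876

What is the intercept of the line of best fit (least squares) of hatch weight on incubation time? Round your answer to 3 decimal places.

b = r · sᵧ/sₓ = 0.876 · 1.893/1.768 = 0.937934
a = ȳ − b·x̄ = 10.75 − 0.937934·22.2 = -10.072143

-10.072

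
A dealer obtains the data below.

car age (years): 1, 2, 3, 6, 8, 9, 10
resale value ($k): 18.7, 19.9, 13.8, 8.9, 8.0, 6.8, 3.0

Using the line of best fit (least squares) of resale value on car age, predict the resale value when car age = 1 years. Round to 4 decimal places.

19.0765

n = 7, Σx = 39, Σy = 79.1, Σxy = 308.5, Σx² = 295
Sxx = Σx² − (Σx)²/n = 295 − 217.285714 = 77.714286
Sxy = Σxy − (Σx)(Σy)/n = 308.5 − 440.7 = -132.2
b = Sxy/Sxx = -132.2/77.714286 = -1.701103
a = ȳ − b·x̄ = 11.3 − (-1.701103)·5.571429 = 20.777574
ŷ(1) = a + b·1 = 20.777574 + (-1.701103)·1 = 19.076471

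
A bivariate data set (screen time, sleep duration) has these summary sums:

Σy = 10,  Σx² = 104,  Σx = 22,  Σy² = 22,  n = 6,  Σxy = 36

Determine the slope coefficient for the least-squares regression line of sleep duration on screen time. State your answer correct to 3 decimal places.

Sxx = Σx² − (Σx)²/n = 104 − 80.666667 = 23.333333
Sxy = Σxy − (Σx)(Σy)/n = 36 − 36.666667 = -0.666667
b = Sxy/Sxx = -0.666667/23.333333 = -0.028571

-0.029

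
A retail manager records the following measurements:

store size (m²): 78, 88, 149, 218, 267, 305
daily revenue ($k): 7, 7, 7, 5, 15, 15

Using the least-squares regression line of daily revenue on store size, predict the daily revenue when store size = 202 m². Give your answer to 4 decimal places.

9.9611

n = 6, Σx = 1105, Σy = 56, Σxy = 11875, Σx² = 247867
Sxx = Σx² − (Σx)²/n = 247867 − 203504.166667 = 44362.833333
Sxy = Σxy − (Σx)(Σy)/n = 11875 − 10313.333333 = 1561.666667
b = Sxy/Sxx = 1561.666667/44362.833333 = 0.035202
a = ȳ − b·x̄ = 9.333333 − 0.035202·184.166667 = 2.850273
ŷ(202) = a + b·202 = 2.850273 + 0.035202·202 = 9.961105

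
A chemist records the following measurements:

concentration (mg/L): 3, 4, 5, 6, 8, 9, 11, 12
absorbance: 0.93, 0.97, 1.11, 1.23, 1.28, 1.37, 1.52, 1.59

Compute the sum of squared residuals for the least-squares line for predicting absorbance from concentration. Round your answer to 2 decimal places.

n = 8, Σx = 58, Σy = 10, Σxy = 77.97, Σx² = 496, Σy² = 12.9046
Sxx = Σx² − (Σx)²/n = 496 − 420.5 = 75.5
Sxy = Σxy − (Σx)(Σy)/n = 77.97 − 72.5 = 5.47
Syy = Σy² − (Σy)²/n = 12.9046 − 12.5 = 0.4046
b = Sxy/Sxx = 5.47/75.5 = 0.072450
SSE = Syy − b·Sxy = 0.4046 − 0.072450·5.47 = 0.008297

0.01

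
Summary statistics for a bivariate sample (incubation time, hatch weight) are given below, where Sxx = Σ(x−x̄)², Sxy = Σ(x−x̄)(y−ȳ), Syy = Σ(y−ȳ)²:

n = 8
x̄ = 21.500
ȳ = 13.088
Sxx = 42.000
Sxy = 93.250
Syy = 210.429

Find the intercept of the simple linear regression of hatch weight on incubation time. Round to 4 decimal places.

b = Sxy/Sxx = 93.25/42 = 2.220238
a = ȳ − b·x̄ = 13.088 − 2.220238·21.5 = -34.647119

-34.6471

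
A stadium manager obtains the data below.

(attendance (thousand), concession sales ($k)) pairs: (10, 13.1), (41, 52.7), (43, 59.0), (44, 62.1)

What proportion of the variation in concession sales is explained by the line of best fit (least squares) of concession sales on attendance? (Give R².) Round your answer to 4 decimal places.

n = 4, Σx = 138, Σy = 186.9, Σxy = 7561.1, Σx² = 5566, Σy² = 10286.31
Sxx = Σx² − (Σx)²/n = 5566 − 4761 = 805
Sxy = Σxy − (Σx)(Σy)/n = 7561.1 − 6448.05 = 1113.05
Syy = Σy² − (Σy)²/n = 10286.31 − 8732.9025 = 1553.4075
R² = Sxy²/(Sxx·Syy) = (1113.05)²/(805·1553.4075) = 0.990713

0.9907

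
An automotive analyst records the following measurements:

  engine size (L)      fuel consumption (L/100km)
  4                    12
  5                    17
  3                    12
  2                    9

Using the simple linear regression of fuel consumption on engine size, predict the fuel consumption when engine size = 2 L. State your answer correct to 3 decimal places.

n = 4, Σx = 14, Σy = 50, Σxy = 187, Σx² = 54
Sxx = Σx² − (Σx)²/n = 54 − 49 = 5
Sxy = Σxy − (Σx)(Σy)/n = 187 − 175 = 12
b = Sxy/Sxx = 12/5 = 2.4
a = ȳ − b·x̄ = 12.5 − 2.4·3.5 = 4.1
ŷ(2) = a + b·2 = 4.1 + 2.4·2 = 8.9

8.900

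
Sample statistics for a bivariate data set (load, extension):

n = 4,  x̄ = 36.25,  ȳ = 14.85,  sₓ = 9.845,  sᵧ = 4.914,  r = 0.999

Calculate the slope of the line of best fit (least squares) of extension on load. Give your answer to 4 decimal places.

0.4986

b = r · sᵧ/sₓ = 0.999 · 4.914/9.845 = 0.498637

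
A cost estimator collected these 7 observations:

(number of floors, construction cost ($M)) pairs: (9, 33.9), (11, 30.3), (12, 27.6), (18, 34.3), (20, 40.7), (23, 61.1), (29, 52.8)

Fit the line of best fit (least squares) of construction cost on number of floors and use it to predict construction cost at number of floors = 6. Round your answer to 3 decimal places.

23.878

n = 7, Σx = 122, Σy = 280.7, Σxy = 5337.5, Σx² = 2440
Sxx = Σx² − (Σx)²/n = 2440 − 2126.285714 = 313.714286
Sxy = Σxy − (Σx)(Σy)/n = 5337.5 − 4892.2 = 445.3
b = Sxy/Sxx = 445.3/313.714286 = 1.419444
a = ȳ − b·x̄ = 40.1 − 1.419444·17.428571 = 15.361111
ŷ(6) = a + b·6 = 15.361111 + 1.419444·6 = 23.877778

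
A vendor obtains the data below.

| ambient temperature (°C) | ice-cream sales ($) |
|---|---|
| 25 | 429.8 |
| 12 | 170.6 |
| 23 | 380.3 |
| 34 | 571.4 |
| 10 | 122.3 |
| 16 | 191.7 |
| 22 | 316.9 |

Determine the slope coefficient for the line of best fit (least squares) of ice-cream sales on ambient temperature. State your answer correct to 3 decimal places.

n = 7, Σx = 142, Σy = 2183, Σxy = 52228.7, Σx² = 3294
Sxx = Σx² − (Σx)²/n = 3294 − 2880.571429 = 413.428571
Sxy = Σxy − (Σx)(Σy)/n = 52228.7 − 44283.714286 = 7944.985714
b = Sxy/Sxx = 7944.985714/413.428571 = 19.217312

19.217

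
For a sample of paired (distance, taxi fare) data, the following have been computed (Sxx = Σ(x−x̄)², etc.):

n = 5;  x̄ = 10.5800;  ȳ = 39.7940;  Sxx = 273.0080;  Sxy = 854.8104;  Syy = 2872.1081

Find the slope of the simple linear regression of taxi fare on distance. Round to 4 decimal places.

3.1311

b = Sxy/Sxx = 854.8104/273.008 = 3.131082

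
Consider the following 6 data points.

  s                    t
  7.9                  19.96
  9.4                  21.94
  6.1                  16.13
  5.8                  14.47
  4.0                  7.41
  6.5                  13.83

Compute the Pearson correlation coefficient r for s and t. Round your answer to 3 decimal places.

n = 6, Σx = 39.7, Σy = 93.74, Σxy = 665.774, Σx² = 279.87, Σy² = 1595.5
Sxx = Σx² − (Σx)²/n = 279.87 − 262.681667 = 17.188333
Sxy = Σxy − (Σx)(Σy)/n = 665.774 − 620.246333 = 45.527667
Syy = Σy² − (Σy)²/n = 1595.5 − 1464.531267 = 130.968733
r = Sxy/√(Sxx·Syy) = 45.527667/√(2251.134245) = 45.527667/47.446119 = 0.959566

0.960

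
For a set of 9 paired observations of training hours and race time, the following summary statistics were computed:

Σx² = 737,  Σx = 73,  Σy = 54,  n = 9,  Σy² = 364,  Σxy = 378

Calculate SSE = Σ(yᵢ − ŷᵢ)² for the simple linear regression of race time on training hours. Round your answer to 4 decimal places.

15.1534

Sxx = Σx² − (Σx)²/n = 737 − 592.111111 = 144.888889
Sxy = Σxy − (Σx)(Σy)/n = 378 − 438 = -60
Syy = Σy² − (Σy)²/n = 364 − 324 = 40
b = Sxy/Sxx = -60/144.888889 = -0.414110
SSE = Syy − b·Sxy = 40 − (-0.414110)·(-60) = 15.153374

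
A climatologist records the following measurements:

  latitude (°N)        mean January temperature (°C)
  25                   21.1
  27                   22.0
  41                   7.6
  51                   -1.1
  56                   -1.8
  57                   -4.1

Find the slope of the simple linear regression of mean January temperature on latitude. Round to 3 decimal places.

-0.819

n = 6, Σx = 257, Σy = 43.7, Σxy = 1042.5, Σx² = 12021
Sxx = Σx² − (Σx)²/n = 12021 − 11008.166667 = 1012.833333
Sxy = Σxy − (Σx)(Σy)/n = 1042.5 − 1871.816667 = -829.316667
b = Sxy/Sxx = -829.316667/1012.833333 = -0.818809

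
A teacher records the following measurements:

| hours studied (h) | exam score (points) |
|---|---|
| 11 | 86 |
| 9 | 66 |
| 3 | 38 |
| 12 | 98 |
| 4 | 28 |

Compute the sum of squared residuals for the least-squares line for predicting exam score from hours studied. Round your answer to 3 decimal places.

n = 5, Σx = 39, Σy = 316, Σxy = 2942, Σx² = 371, Σy² = 23584
Sxx = Σx² − (Σx)²/n = 371 − 304.2 = 66.8
Sxy = Σxy − (Σx)(Σy)/n = 2942 − 2464.8 = 477.2
Syy = Σy² − (Σy)²/n = 23584 − 19971.2 = 3612.8
b = Sxy/Sxx = 477.2/66.8 = 7.143713
SSE = Syy − b·Sxy = 3612.8 − 7.143713·477.2 = 203.820359

203.820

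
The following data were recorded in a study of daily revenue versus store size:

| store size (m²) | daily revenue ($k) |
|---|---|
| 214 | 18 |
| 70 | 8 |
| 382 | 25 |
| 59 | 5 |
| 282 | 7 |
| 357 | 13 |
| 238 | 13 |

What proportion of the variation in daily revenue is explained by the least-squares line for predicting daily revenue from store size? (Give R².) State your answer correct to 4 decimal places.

n = 7, Σx = 1602, Σy = 89, Σxy = 23966, Σx² = 463718, Σy² = 1425
Sxx = Σx² − (Σx)²/n = 463718 − 366629.142857 = 97088.857143
Sxy = Σxy − (Σx)(Σy)/n = 23966 − 20368.285714 = 3597.714286
Syy = Σy² − (Σy)²/n = 1425 − 1131.571429 = 293.428571
R² = Sxy²/(Sxx·Syy) = (3597.714286)²/(97088.857143·293.428571) = 0.454341

0.4543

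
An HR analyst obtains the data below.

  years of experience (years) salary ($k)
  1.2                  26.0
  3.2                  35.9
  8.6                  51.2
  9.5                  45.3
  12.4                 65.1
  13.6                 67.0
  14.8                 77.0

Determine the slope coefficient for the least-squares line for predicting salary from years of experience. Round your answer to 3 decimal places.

3.421

n = 7, Σx = 63.3, Σy = 367.5, Σxy = 3874.79, Σx² = 733.65
Sxx = Σx² − (Σx)²/n = 733.65 − 572.412857 = 161.237143
Sxy = Σxy − (Σx)(Σy)/n = 3874.79 − 3323.25 = 551.54
b = Sxy/Sxx = 551.54/161.237143 = 3.420676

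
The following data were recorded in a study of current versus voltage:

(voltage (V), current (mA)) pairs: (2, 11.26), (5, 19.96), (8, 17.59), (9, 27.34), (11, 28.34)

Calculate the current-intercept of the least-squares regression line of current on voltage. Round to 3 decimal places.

n = 5, Σx = 35, Σy = 104.49, Σxy = 820.84, Σx² = 295
Sxx = Σx² − (Σx)²/n = 295 − 245 = 50
Sxy = Σxy − (Σx)(Σy)/n = 820.84 − 731.43 = 89.41
b = Sxy/Sxx = 89.41/50 = 1.7882
a = ȳ − b·x̄ = 20.898 − 1.7882·7 = 8.3806

8.381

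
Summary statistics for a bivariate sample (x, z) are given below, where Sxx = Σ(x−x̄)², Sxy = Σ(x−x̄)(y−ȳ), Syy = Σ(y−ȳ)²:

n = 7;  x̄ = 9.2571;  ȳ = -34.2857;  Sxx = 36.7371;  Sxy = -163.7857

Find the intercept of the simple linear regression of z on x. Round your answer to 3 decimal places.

6.985

b = Sxy/Sxx = -163.7857/36.7371 = -4.458319
a = ȳ − b·x̄ = -34.2857 − (-4.458319)·9.2571 = 6.985402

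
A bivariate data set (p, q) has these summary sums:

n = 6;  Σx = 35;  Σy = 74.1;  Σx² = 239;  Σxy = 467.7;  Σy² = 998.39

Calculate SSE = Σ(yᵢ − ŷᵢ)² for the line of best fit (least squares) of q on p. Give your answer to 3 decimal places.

Sxx = Σx² − (Σx)²/n = 239 − 204.166667 = 34.833333
Sxy = Σxy − (Σx)(Σy)/n = 467.7 − 432.25 = 35.45
Syy = Σy² − (Σy)²/n = 998.39 − 915.135 = 83.255
b = Sxy/Sxx = 35.45/34.833333 = 1.017703
SSE = Syy − b·Sxy = 83.255 − 1.017703·35.45 = 47.177416

47.177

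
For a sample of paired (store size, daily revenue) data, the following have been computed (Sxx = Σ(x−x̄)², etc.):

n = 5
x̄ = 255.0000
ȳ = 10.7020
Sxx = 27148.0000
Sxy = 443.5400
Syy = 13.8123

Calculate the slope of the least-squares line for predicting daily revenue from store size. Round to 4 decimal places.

b = Sxy/Sxx = 443.54/27148 = 0.016338

0.0163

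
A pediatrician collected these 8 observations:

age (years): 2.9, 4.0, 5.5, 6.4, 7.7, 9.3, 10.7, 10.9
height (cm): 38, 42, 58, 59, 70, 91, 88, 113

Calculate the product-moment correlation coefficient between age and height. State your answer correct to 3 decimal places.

n = 8, Σx = 57.4, Σy = 559, Σxy = 4533.4, Σx² = 474.7, Σy² = 43747
Sxx = Σx² − (Σx)²/n = 474.7 − 411.845 = 62.855
Sxy = Σxy − (Σx)(Σy)/n = 4533.4 − 4010.825 = 522.575
Syy = Σy² − (Σy)²/n = 43747 − 39060.125 = 4686.875
r = Sxy/√(Sxx·Syy) = 522.575/√(294593.528125) = 522.575/542.764708 = 0.962802

0.963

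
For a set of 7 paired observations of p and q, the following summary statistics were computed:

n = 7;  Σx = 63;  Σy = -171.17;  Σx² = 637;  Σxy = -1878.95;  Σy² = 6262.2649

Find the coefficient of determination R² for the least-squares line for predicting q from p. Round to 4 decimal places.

Sxx = Σx² − (Σx)²/n = 637 − 567 = 70
Sxy = Σxy − (Σx)(Σy)/n = -1878.95 − (-1540.53) = -338.42
Syy = Σy² − (Σy)²/n = 6262.2649 − 4185.595557 = 2076.669343
R² = Sxy²/(Sxx·Syy) = (-338.42)²/(70·2076.669343) = 0.787856

0.7879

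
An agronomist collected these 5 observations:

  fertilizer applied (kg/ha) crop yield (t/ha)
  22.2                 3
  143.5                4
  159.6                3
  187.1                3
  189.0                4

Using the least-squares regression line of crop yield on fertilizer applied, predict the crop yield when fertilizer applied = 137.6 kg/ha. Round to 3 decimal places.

n = 5, Σx = 701.4, Σy = 17, Σxy = 2436.7, Σx² = 117284.66
Sxx = Σx² − (Σx)²/n = 117284.66 − 98392.392 = 18892.268
Sxy = Σxy − (Σx)(Σy)/n = 2436.7 − 2384.76 = 51.94
b = Sxy/Sxx = 51.94/18892.268 = 0.002749
a = ȳ − b·x̄ = 3.4 − 0.002749·140.28 = 3.014332
ŷ(137.6) = a + b·137.6 = 3.014332 + 0.002749·137.6 = 3.392632

3.393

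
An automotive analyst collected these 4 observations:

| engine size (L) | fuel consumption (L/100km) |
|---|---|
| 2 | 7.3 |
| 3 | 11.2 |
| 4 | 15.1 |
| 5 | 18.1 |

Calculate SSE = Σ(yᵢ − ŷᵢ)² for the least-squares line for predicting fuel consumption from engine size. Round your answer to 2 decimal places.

n = 4, Σx = 14, Σy = 51.7, Σxy = 199.1, Σx² = 54, Σy² = 734.35
Sxx = Σx² − (Σx)²/n = 54 − 49 = 5
Sxy = Σxy − (Σx)(Σy)/n = 199.1 − 180.95 = 18.15
Syy = Σy² − (Σy)²/n = 734.35 − 668.2225 = 66.1275
b = Sxy/Sxx = 18.15/5 = 3.63
SSE = Syy − b·Sxy = 66.1275 − 3.63·18.15 = 0.243

0.24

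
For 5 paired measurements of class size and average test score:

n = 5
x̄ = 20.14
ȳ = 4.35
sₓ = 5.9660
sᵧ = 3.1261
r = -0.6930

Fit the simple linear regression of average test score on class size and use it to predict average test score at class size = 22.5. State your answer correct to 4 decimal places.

3.4930

b = r · sᵧ/sₓ = -0.693 · 3.1261/5.966 = -0.363122
a = ȳ − b·x̄ = 4.35 − (-0.363122)·20.14 = 11.663282
ŷ(22.5) = a + b·22.5 = 11.663282 + (-0.363122)·22.5 = 3.493032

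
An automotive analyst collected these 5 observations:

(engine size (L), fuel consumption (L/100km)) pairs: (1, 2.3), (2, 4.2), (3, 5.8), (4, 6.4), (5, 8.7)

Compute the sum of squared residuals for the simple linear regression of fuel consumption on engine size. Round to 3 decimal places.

n = 5, Σx = 15, Σy = 27.4, Σxy = 97.2, Σx² = 55, Σy² = 173.22
Sxx = Σx² − (Σx)²/n = 55 − 45 = 10
Sxy = Σxy − (Σx)(Σy)/n = 97.2 − 82.2 = 15
Syy = Σy² − (Σy)²/n = 173.22 − 150.152 = 23.068
b = Sxy/Sxx = 15/10 = 1.5
SSE = Syy − b·Sxy = 23.068 − 1.5·15 = 0.568

0.568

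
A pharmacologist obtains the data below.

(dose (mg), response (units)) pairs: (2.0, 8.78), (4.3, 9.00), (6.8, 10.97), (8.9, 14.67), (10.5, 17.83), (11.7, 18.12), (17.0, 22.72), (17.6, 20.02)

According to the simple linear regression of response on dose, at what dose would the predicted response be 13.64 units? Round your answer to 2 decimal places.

n = 8, Σx = 78.8, Σy = 122.11, Σxy = 1399.23, Σx² = 993.84
Sxx = Σx² − (Σx)²/n = 993.84 − 776.18 = 217.66
Sxy = Σxy − (Σx)(Σy)/n = 1399.23 − 1202.7835 = 196.4465
b = Sxy/Sxx = 196.4465/217.66 = 0.902538
a = ȳ − b·x̄ = 15.26375 − 0.902538·9.85 = 6.373747
Set a + b·x = 13.64: x = (13.64 − 6.373747) / 0.902538 = 8.050907

8.05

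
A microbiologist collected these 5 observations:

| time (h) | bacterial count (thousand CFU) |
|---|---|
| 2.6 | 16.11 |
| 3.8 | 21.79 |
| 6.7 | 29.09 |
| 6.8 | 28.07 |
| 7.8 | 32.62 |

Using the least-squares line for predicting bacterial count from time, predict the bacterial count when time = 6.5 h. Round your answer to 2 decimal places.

n = 5, Σx = 27.7, Σy = 127.68, Σxy = 764.903, Σx² = 173.17
Sxx = Σx² − (Σx)²/n = 173.17 − 153.458 = 19.712
Sxy = Σxy − (Σx)(Σy)/n = 764.903 − 707.3472 = 57.5558
b = Sxy/Sxx = 57.5558/19.712 = 2.919836
a = ȳ − b·x̄ = 25.536 − 2.919836·5.54 = 9.360111
ŷ(6.5) = a + b·6.5 = 9.360111 + 2.919836·6.5 = 28.339042

28.34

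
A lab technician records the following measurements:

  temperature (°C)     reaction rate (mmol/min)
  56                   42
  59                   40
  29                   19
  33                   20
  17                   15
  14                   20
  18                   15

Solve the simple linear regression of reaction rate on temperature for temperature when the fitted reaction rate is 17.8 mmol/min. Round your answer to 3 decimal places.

20.977

n = 7, Σx = 226, Σy = 171, Σxy = 6728, Σx² = 9356
Sxx = Σx² − (Σx)²/n = 9356 − 7296.571429 = 2059.428571
Sxy = Σxy − (Σx)(Σy)/n = 6728 − 5520.857143 = 1207.142857
b = Sxy/Sxx = 1207.142857/2059.428571 = 0.586154
a = ȳ − b·x̄ = 24.428571 − 0.586154·32.285714 = 5.504162
Set a + b·x = 17.8: x = (17.8 − 5.504162) / 0.586154 = 20.977136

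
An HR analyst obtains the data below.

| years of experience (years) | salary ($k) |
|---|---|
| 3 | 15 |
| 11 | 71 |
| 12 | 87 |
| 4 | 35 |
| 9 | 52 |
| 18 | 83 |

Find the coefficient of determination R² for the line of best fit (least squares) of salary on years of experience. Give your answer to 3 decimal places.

0.820

n = 6, Σx = 57, Σy = 343, Σxy = 3972, Σx² = 695, Σy² = 23653
Sxx = Σx² − (Σx)²/n = 695 − 541.5 = 153.5
Sxy = Σxy − (Σx)(Σy)/n = 3972 − 3258.5 = 713.5
Syy = Σy² − (Σy)²/n = 23653 − 19608.166667 = 4044.833333
R² = Sxy²/(Sxx·Syy) = (713.5)²/(153.5·4044.833333) = 0.819934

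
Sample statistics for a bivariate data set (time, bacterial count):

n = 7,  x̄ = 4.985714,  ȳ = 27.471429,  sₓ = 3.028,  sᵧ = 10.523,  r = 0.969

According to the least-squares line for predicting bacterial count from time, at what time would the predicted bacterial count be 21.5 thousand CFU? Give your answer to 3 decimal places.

3.212

b = r · sᵧ/sₓ = 0.969 · 10.523/3.028 = 3.367499
a = ȳ − b·x̄ = 27.471429 − 3.367499·4.985714 = 10.682042
Set a + b·x = 21.5: x = (21.5 − 10.682042) / 3.367499 = 3.212461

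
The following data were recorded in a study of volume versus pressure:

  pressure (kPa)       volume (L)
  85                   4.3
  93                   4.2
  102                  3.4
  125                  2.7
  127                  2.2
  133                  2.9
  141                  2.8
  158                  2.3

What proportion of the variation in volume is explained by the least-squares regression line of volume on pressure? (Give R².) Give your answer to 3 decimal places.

n = 8, Σx = 964, Σy = 24.8, Σxy = 2863.7, Σx² = 120566, Σy² = 81.36
Sxx = Σx² − (Σx)²/n = 120566 − 116162 = 4404
Sxy = Σxy − (Σx)(Σy)/n = 2863.7 − 2988.4 = -124.7
Syy = Σy² − (Σy)²/n = 81.36 − 76.88 = 4.48
R² = Sxy²/(Sxx·Syy) = (-124.7)²/(4404·4.48) = 0.788148

0.788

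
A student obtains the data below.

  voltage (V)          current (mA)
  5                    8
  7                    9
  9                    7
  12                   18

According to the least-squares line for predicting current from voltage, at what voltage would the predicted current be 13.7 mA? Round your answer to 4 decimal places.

10.6613

n = 4, Σx = 33, Σy = 42, Σxy = 382, Σx² = 299
Sxx = Σx² − (Σx)²/n = 299 − 272.25 = 26.75
Sxy = Σxy − (Σx)(Σy)/n = 382 − 346.5 = 35.5
b = Sxy/Sxx = 35.5/26.75 = 1.327103
a = ȳ − b·x̄ = 10.5 − 1.327103·8.25 = -0.448598
Set a + b·x = 13.7: x = (13.7 − (-0.448598)) / 1.327103 = 10.661268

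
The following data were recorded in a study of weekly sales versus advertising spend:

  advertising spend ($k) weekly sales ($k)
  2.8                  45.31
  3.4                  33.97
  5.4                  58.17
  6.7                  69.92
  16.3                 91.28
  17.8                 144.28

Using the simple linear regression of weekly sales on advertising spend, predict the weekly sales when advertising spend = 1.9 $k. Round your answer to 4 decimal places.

35.8691

n = 6, Σx = 52.4, Σy = 442.93, Σxy = 5080.996, Σx² = 675.98
Sxx = Σx² − (Σx)²/n = 675.98 − 457.626667 = 218.353333
Sxy = Σxy − (Σx)(Σy)/n = 5080.996 − 3868.255333 = 1212.740667
b = Sxy/Sxx = 1212.740667/218.353333 = 5.554029
a = ȳ − b·x̄ = 73.821667 − 5.554029·8.733333 = 25.316483
ŷ(1.9) = a + b·1.9 = 25.316483 + 5.554029·1.9 = 35.869138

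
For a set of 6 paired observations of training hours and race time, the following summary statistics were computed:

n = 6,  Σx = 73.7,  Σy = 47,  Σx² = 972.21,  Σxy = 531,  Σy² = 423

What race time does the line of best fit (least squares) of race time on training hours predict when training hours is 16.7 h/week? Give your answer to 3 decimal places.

Sxx = Σx² − (Σx)²/n = 972.21 − 905.281667 = 66.928333
Sxy = Σxy − (Σx)(Σy)/n = 531 − 577.316667 = -46.316667
b = Sxy/Sxx = -46.316667/66.928333 = -0.692034
a = ȳ − b·x̄ = 7.833333 − (-0.692034)·12.283333 = 16.333815
ŷ(16.7) = a + b·16.7 = 16.333815 + (-0.692034)·16.7 = 4.776851

4.777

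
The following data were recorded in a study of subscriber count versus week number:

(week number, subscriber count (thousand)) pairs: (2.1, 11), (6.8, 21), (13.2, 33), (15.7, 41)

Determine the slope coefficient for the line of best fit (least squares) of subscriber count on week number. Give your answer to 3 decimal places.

2.133

n = 4, Σx = 37.8, Σy = 106, Σxy = 1245.2, Σx² = 471.38
Sxx = Σx² − (Σx)²/n = 471.38 − 357.21 = 114.17
Sxy = Σxy − (Σx)(Σy)/n = 1245.2 − 1001.7 = 243.5
b = Sxy/Sxx = 243.5/114.17 = 2.132784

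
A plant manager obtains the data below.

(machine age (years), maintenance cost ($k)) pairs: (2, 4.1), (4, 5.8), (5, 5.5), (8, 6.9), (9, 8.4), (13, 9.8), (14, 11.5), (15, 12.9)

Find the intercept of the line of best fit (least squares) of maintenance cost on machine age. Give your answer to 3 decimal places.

2.694

n = 8, Σx = 70, Σy = 64.9, Σxy = 671.6, Σx² = 780
Sxx = Σx² − (Σx)²/n = 780 − 612.5 = 167.5
Sxy = Σxy − (Σx)(Σy)/n = 671.6 − 567.875 = 103.725
b = Sxy/Sxx = 103.725/167.5 = 0.619254
a = ȳ − b·x̄ = 8.1125 − 0.619254·8.75 = 2.694030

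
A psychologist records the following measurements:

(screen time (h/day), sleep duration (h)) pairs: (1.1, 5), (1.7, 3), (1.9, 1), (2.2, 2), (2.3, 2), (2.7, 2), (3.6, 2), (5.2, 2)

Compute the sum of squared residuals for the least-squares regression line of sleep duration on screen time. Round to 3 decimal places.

7.996

n = 8, Σx = 20.7, Σy = 19, Σxy = 44.5, Σx² = 65.13, Σy² = 55
Sxx = Σx² − (Σx)²/n = 65.13 − 53.56125 = 11.56875
Sxy = Σxy − (Σx)(Σy)/n = 44.5 − 49.1625 = -4.6625
Syy = Σy² − (Σy)²/n = 55 − 45.125 = 9.875
b = Sxy/Sxx = -4.6625/11.56875 = -0.403025
SSE = Syy − b·Sxy = 9.875 − (-0.403025)·(-4.6625) = 7.995894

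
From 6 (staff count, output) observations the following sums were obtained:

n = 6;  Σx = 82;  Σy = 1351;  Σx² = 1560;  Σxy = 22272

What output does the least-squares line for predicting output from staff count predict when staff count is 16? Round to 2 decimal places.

Sxx = Σx² − (Σx)²/n = 1560 − 1120.666667 = 439.333333
Sxy = Σxy − (Σx)(Σy)/n = 22272 − 18463.666667 = 3808.333333
b = Sxy/Sxx = 3808.333333/439.333333 = 8.668437
a = ȳ − b·x̄ = 225.166667 − 8.668437·13.666667 = 106.698027
ŷ(16) = a + b·16 = 106.698027 + 8.668437·16 = 245.393020

245.39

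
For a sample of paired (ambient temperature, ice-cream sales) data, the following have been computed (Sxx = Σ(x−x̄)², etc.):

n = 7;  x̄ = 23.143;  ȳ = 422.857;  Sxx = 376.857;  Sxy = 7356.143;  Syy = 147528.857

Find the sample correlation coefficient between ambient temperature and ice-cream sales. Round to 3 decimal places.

r = Sxy/√(Sxx·Syy) = 7356.143/√(55597282.462449) = 7356.143/7456.358526 = 0.986560

0.987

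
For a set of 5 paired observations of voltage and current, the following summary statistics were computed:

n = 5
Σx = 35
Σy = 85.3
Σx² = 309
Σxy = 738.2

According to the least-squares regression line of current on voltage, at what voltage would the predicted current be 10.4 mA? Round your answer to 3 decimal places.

Sxx = Σx² − (Σx)²/n = 309 − 245 = 64
Sxy = Σxy − (Σx)(Σy)/n = 738.2 − 597.1 = 141.1
b = Sxy/Sxx = 141.1/64 = 2.204687
a = ȳ − b·x̄ = 17.06 − 2.204687·7 = 1.627188
Set a + b·x = 10.4: x = (10.4 − 1.627188) / 2.204687 = 3.979164

3.979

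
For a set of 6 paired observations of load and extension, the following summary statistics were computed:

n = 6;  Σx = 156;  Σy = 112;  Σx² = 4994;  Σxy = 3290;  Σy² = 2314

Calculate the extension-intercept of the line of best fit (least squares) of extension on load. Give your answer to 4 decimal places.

8.1891

Sxx = Σx² − (Σx)²/n = 4994 − 4056 = 938
Sxy = Σxy − (Σx)(Σy)/n = 3290 − 2912 = 378
b = Sxy/Sxx = 378/938 = 0.402985
a = ȳ − b·x̄ = 18.666667 − 0.402985·26 = 8.189055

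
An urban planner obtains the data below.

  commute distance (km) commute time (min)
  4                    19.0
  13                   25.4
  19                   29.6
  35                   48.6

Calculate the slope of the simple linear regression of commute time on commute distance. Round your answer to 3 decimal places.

0.966

n = 4, Σx = 71, Σy = 122.6, Σxy = 2669.6, Σx² = 1771
Sxx = Σx² − (Σx)²/n = 1771 − 1260.25 = 510.75
Sxy = Σxy − (Σx)(Σy)/n = 2669.6 − 2176.15 = 493.45
b = Sxy/Sxx = 493.45/510.75 = 0.966128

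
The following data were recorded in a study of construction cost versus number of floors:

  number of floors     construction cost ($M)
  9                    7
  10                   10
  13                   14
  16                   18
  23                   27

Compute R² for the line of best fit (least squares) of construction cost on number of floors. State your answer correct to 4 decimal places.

0.9925

n = 5, Σx = 71, Σy = 76, Σxy = 1254, Σx² = 1135, Σy² = 1398
Sxx = Σx² − (Σx)²/n = 1135 − 1008.2 = 126.8
Sxy = Σxy − (Σx)(Σy)/n = 1254 − 1079.2 = 174.8
Syy = Σy² − (Σy)²/n = 1398 − 1155.2 = 242.8
R² = Sxy²/(Sxx·Syy) = (174.8)²/(126.8·242.8) = 0.992464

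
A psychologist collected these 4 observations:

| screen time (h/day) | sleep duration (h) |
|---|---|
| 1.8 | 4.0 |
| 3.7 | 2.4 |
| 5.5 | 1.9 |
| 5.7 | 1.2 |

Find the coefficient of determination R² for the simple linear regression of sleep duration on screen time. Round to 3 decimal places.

n = 4, Σx = 16.7, Σy = 9.5, Σxy = 33.37, Σx² = 79.67, Σy² = 26.81
Sxx = Σx² − (Σx)²/n = 79.67 − 69.7225 = 9.9475
Sxy = Σxy − (Σx)(Σy)/n = 33.37 − 39.6625 = -6.2925
Syy = Σy² − (Σy)²/n = 26.81 − 22.5625 = 4.2475
R² = Sxy²/(Sxx·Syy) = (-6.2925)²/(9.9475·4.2475) = 0.937128

0.937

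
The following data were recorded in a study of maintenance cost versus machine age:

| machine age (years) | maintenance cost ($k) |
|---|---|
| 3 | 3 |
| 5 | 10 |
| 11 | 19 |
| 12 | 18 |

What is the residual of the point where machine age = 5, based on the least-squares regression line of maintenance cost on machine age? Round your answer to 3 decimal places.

n = 4, Σx = 31, Σy = 50, Σxy = 484, Σx² = 299
Sxx = Σx² − (Σx)²/n = 299 − 240.25 = 58.75
Sxy = Σxy − (Σx)(Σy)/n = 484 − 387.5 = 96.5
b = Sxy/Sxx = 96.5/58.75 = 1.642553
a = ȳ − b·x̄ = 12.5 − 1.642553·7.75 = -0.229787
ŷ(5) = -0.229787 + 1.642553·5 = 7.982979
residual = y − ŷ = 10 − 7.982979 = 2.017021

2.017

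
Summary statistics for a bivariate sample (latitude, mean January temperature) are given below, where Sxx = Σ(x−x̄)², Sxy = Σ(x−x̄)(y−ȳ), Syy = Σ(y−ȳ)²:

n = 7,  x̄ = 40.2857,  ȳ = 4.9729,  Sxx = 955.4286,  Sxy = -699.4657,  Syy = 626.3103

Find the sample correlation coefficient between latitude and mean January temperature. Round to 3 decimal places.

r = Sxy/√(Sxx·Syy) = -699.4657/√(598394.773095) = -699.4657/773.559806 = -0.904217

-0.904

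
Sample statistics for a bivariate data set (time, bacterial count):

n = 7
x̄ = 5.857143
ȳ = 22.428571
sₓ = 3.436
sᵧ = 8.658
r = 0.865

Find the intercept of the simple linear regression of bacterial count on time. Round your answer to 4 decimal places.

b = r · sᵧ/sₓ = 0.865 · 8.658/3.436 = 2.179619
a = ȳ − b·x̄ = 22.428571 − 2.179619·5.857143 = 9.662232

9.6622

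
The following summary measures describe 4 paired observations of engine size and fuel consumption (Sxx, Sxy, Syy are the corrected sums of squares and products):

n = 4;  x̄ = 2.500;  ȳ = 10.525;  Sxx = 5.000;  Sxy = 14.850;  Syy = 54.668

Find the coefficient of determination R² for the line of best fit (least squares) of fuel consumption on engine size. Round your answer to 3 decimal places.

0.807

R² = Sxy²/(Sxx·Syy) = (14.85)²/(5·54.668) = 0.806770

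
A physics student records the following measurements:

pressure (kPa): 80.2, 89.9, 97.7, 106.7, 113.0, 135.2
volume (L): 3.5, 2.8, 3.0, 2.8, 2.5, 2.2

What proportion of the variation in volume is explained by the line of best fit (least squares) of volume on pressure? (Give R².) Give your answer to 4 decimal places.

n = 6, Σx = 622.7, Σy = 16.8, Σxy = 1704.22, Σx² = 66492.27, Σy² = 48.02
Sxx = Σx² − (Σx)²/n = 66492.27 − 64625.881667 = 1866.388333
Sxy = Σxy − (Σx)(Σy)/n = 1704.22 − 1743.56 = -39.34
Syy = Σy² − (Σy)²/n = 48.02 − 47.04 = 0.98
R² = Sxy²/(Sxx·Syy) = (-39.34)²/(1866.388333·0.98) = 0.846137

0.8461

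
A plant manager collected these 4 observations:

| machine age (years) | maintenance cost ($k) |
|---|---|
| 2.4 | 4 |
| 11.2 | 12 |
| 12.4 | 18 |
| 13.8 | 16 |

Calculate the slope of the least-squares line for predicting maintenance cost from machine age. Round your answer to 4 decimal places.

n = 4, Σx = 39.8, Σy = 50, Σxy = 588, Σx² = 475.4
Sxx = Σx² − (Σx)²/n = 475.4 − 396.01 = 79.39
Sxy = Σxy − (Σx)(Σy)/n = 588 − 497.5 = 90.5
b = Sxy/Sxx = 90.5/79.39 = 1.139942

1.1399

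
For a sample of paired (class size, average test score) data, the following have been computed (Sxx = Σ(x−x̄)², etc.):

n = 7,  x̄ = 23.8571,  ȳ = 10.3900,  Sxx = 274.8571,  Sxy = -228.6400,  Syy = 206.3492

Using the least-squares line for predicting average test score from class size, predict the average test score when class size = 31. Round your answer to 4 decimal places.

4.4482

b = Sxy/Sxx = -228.64/274.8571 = -0.831850
a = ȳ − b·x̄ = 10.39 − (-0.831850)·23.8571 = 30.235539
ŷ(31) = a + b·31 = 30.235539 + (-0.831850)·31 = 4.448175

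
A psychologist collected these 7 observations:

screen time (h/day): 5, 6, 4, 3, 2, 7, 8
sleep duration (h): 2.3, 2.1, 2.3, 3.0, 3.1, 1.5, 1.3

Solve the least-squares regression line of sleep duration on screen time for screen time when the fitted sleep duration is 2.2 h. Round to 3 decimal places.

5.093

n = 7, Σx = 35, Σy = 15.6, Σxy = 69.4, Σx² = 203
Sxx = Σx² − (Σx)²/n = 203 − 175 = 28
Sxy = Σxy − (Σx)(Σy)/n = 69.4 − 78 = -8.6
b = Sxy/Sxx = -8.6/28 = -0.307143
a = ȳ − b·x̄ = 2.228571 − (-0.307143)·5 = 3.764286
Set a + b·x = 2.2: x = (2.2 − 3.764286) / (-0.307143) = 5.093023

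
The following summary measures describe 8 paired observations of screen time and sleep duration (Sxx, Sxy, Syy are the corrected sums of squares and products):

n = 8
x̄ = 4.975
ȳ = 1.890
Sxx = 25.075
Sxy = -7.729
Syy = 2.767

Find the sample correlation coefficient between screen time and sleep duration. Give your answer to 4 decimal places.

-0.9279

r = Sxy/√(Sxx·Syy) = -7.729/√(69.382525) = -7.729/8.329617 = -0.927894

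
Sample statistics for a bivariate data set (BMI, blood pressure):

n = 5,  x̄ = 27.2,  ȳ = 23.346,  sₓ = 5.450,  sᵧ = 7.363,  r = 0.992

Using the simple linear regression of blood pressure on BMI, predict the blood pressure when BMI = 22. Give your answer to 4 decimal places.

16.3770

b = r · sᵧ/sₓ = 0.992 · 7.363/5.45 = 1.340201
a = ȳ − b·x̄ = 23.346 − 1.340201·27.2 = -13.107470
ŷ(22) = a + b·22 = -13.107470 + 1.340201·22 = 16.376954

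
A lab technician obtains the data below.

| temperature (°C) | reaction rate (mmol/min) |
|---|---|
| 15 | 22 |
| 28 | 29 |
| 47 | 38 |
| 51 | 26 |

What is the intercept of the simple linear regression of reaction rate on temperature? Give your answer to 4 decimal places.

n = 4, Σx = 141, Σy = 115, Σxy = 4254, Σx² = 5819
Sxx = Σx² − (Σx)²/n = 5819 − 4970.25 = 848.75
Sxy = Σxy − (Σx)(Σy)/n = 4254 − 4053.75 = 200.25
b = Sxy/Sxx = 200.25/848.75 = 0.235935
a = ȳ − b·x̄ = 28.75 − 0.235935·35.25 = 20.433284

20.4333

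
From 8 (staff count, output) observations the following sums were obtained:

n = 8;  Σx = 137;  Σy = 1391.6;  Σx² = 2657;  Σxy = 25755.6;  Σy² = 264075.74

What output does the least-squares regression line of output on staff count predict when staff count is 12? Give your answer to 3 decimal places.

Sxx = Σx² − (Σx)²/n = 2657 − 2346.125 = 310.875
Sxy = Σxy − (Σx)(Σy)/n = 25755.6 − 23831.15 = 1924.45
b = Sxy/Sxx = 1924.45/310.875 = 6.190430
a = ȳ − b·x̄ = 173.95 − 6.190430·17.125 = 67.938882
ŷ(12) = a + b·12 = 67.938882 + 6.190430·12 = 142.224045

142.224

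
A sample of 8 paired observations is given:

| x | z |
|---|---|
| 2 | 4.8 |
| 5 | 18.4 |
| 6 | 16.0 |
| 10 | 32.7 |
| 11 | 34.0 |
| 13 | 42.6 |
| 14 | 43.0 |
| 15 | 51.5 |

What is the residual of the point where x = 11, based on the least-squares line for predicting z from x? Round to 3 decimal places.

n = 8, Σx = 76, Σy = 243, Σxy = 2826.9, Σx² = 876
Sxx = Σx² − (Σx)²/n = 876 − 722 = 154
Sxy = Σxy − (Σx)(Σy)/n = 2826.9 − 2308.5 = 518.4
b = Sxy/Sxx = 518.4/154 = 3.366234
a = ȳ − b·x̄ = 30.375 − 3.366234·9.5 = -1.604221
ŷ(11) = -1.604221 + 3.366234·11 = 35.424351
residual = y − ŷ = 34.0 − 35.424351 = -1.424351

-1.424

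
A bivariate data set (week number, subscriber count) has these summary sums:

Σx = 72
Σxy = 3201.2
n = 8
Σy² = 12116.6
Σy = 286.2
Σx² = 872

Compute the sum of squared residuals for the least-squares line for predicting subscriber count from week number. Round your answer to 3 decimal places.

Sxx = Σx² − (Σx)²/n = 872 − 648 = 224
Sxy = Σxy − (Σx)(Σy)/n = 3201.2 − 2575.8 = 625.4
Syy = Σy² − (Σy)²/n = 12116.6 − 10238.805 = 1877.795
b = Sxy/Sxx = 625.4/224 = 2.791964
SSE = Syy − b·Sxy = 1877.795 − 2.791964·625.4 = 131.700536

131.701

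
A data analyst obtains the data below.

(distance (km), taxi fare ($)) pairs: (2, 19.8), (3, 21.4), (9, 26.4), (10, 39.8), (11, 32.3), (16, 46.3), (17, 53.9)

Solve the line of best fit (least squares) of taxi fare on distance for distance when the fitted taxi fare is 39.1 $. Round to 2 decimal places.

12.00

n = 7, Σx = 68, Σy = 239.9, Σxy = 2751.8, Σx² = 860
Sxx = Σx² − (Σx)²/n = 860 − 660.571429 = 199.428571
Sxy = Σxy − (Σx)(Σy)/n = 2751.8 − 2330.457143 = 421.342857
b = Sxy/Sxx = 421.342857/199.428571 = 2.112751
a = ȳ − b·x̄ = 34.271429 − 2.112751·9.714286 = 13.747564
Set a + b·x = 39.1: x = (39.1 − 13.747564) / 2.112751 = 11.999729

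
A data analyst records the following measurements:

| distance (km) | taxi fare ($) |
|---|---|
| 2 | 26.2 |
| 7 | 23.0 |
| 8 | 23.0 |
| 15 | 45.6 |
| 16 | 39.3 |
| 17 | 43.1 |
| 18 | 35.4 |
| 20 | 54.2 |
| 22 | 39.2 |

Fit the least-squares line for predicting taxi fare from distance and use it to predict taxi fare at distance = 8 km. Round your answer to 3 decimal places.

n = 9, Σx = 125, Σy = 329, Σxy = 5026.5, Σx² = 2095
Sxx = Σx² − (Σx)²/n = 2095 − 1736.111111 = 358.888889
Sxy = Σxy − (Σx)(Σy)/n = 5026.5 − 4569.444444 = 457.055556
b = Sxy/Sxx = 457.055556/358.888889 = 1.273529
a = ȳ − b·x̄ = 36.555556 − 1.273529·13.888889 = 18.867647
ŷ(8) = a + b·8 = 18.867647 + 1.273529·8 = 29.055882

29.056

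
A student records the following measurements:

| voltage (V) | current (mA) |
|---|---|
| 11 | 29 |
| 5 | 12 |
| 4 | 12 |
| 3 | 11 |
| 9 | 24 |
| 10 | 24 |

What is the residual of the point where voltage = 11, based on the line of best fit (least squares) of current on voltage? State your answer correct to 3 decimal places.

n = 6, Σx = 42, Σy = 112, Σxy = 916, Σx² = 352
Sxx = Σx² − (Σx)²/n = 352 − 294 = 58
Sxy = Σxy − (Σx)(Σy)/n = 916 − 784 = 132
b = Sxy/Sxx = 132/58 = 2.275862
a = ȳ − b·x̄ = 18.666667 − 2.275862·7 = 2.735632
ŷ(11) = 2.735632 + 2.275862·11 = 27.770115
residual = y − ŷ = 29 − 27.770115 = 1.229885

1.230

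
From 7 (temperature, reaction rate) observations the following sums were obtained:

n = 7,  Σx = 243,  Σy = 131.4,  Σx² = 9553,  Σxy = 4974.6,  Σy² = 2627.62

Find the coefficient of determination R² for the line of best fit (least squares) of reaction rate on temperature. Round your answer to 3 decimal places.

0.948

Sxx = Σx² − (Σx)²/n = 9553 − 8435.571429 = 1117.428571
Sxy = Σxy − (Σx)(Σy)/n = 4974.6 − 4561.457143 = 413.142857
Syy = Σy² − (Σy)²/n = 2627.62 − 2466.565714 = 161.054286
R² = Sxy²/(Sxx·Syy) = (413.142857)²/(1117.428571·161.054286) = 0.948437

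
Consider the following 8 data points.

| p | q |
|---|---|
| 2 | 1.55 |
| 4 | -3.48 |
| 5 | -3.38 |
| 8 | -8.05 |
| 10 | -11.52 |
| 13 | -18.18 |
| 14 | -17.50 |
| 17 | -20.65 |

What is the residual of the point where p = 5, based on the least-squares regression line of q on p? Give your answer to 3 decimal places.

n = 8, Σx = 73, Σy = -81.21, Σxy = -1039.71, Σx² = 863
Sxx = Σx² − (Σx)²/n = 863 − 666.125 = 196.875
Sxy = Σxy − (Σx)(Σy)/n = -1039.71 − (-741.04125) = -298.66875
b = Sxy/Sxx = -298.66875/196.875 = -1.517048
a = ȳ − b·x̄ = -10.15125 − (-1.517048)·9.125 = 3.691810
ŷ(5) = 3.691810 + (-1.517048)·5 = -3.893429
residual = y − ŷ = -3.38 − (-3.893429) = 0.513429

0.513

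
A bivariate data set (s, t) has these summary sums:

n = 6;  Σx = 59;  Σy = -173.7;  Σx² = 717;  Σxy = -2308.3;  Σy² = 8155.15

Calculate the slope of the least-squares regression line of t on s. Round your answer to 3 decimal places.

-4.387

Sxx = Σx² − (Σx)²/n = 717 − 580.166667 = 136.833333
Sxy = Σxy − (Σx)(Σy)/n = -2308.3 − (-1708.05) = -600.25
b = Sxy/Sxx = -600.25/136.833333 = -4.386724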